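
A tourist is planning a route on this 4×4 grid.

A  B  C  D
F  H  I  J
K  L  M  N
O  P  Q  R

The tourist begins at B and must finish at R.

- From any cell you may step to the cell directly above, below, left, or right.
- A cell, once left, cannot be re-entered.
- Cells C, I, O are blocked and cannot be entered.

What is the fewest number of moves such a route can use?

5

The Manhattan distance from B to R is |1−4| + |2−4| = 5, so at least 5 moves are needed.
A route of 5 moves achieves this: B → H → L → P → Q → R.
Since 5 matches the lower bound, it is optimal.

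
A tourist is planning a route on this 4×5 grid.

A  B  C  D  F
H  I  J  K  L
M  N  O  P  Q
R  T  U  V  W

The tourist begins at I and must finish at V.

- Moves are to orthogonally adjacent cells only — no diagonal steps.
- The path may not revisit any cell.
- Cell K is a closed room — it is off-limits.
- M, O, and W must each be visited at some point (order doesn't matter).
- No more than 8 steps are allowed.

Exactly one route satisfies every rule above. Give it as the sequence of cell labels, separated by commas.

The budget equals the shortest possible length, so every move has to be on a shortest route through the required cells.
Route from I: left to H, down to M, 4× right (reaching Q), down to W, left to V — 8 moves in all.
Check: all required cells visited; 8 ≤ 8 moves.

I, H, M, N, O, P, Q, W, V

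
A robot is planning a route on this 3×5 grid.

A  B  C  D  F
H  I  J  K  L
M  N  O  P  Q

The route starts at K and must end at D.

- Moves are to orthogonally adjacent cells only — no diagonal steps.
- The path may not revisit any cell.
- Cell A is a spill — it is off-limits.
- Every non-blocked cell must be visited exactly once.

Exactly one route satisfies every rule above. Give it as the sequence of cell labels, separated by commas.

K, J, C, B, I, H, M, N, O, P, Q, L, F, D

Need to visit all 14 open cells exactly once, starting at K and ending at D.
Route from K: left to J, up to C, left to B, down to I, left to H, down to M, 4× right (reaching Q), 2× up (reaching F), left to D — 13 moves in all.
Check: all 14 open cells covered.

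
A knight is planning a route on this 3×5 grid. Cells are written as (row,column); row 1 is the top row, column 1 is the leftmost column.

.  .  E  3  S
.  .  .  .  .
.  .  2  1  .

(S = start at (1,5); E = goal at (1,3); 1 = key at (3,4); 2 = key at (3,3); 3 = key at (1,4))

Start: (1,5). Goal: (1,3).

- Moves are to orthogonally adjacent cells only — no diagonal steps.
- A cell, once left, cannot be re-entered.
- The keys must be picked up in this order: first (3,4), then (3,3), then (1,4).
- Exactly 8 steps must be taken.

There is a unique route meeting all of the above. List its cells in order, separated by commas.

(1,5), (2,5), (3,5), (3,4), (3,3), (2,3), (2,4), (1,4), (1,3)

The waypoints must appear in the order (3,4), (3,3), (1,4), with no cell reused.
Route from (1,5): 2× down (reaching (3,5)), 2× left (reaching (3,3)), up to (2,3), right to (2,4), up to (1,4), left to (1,3) — 8 moves in all.
Check: order respected (1 at step 3, 2 at step 4, 3 at step 7); 8 moves as required.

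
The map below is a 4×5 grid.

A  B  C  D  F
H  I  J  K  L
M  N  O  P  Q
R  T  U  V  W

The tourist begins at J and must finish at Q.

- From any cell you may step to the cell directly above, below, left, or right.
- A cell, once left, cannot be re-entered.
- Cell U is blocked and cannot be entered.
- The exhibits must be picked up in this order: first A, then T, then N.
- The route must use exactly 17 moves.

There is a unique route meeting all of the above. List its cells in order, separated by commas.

J, K, L, F, D, C, B, A, H, M, R, T, N, O, P, V, W, Q

The waypoints must appear in the order A, T, N, with no cell reused.
Route from J: 2× right (reaching L), up to F, 4× left (reaching A), 3× down (reaching R), right to T, up to N, 2× right (reaching P), down to V, right to W, up to Q — 17 moves in all.
Check: order respected (A at step 7, T at step 11, N at step 12); 17 moves as required.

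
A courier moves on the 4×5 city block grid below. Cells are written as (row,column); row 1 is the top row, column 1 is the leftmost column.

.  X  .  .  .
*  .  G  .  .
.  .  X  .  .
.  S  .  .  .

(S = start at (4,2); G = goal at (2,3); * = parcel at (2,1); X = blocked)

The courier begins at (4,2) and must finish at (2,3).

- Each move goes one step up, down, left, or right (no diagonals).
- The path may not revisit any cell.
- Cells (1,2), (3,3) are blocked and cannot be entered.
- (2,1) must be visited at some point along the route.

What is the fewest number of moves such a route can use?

Any route passes through (2,1) somewhere between (4,2) and (2,3). Summing Manhattan distances along the two legs ((4,2) → (2,1) → (2,3)) gives a lower bound of 3 + 2 = 5 moves.
A route of 5 moves achieves this: (4,2) → (3,2) → (3,1) → (2,1) → (2,2) → (2,3).
Since 5 matches the lower bound, it is optimal.

5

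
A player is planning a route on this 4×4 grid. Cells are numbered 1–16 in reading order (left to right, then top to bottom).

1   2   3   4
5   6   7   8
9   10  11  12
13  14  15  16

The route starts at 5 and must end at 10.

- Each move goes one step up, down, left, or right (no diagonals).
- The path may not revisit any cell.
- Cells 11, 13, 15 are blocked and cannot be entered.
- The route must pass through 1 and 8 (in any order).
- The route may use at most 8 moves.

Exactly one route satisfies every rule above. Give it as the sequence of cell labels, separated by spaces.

5 1 2 3 4 8 7 6 10

The 8-move cap with required stops at 1, 8 leaves no slack for detours.
Route from 5: up to 1, 3× right (reaching 4), down to 8, 2× left (reaching 6), down to 10 — 8 moves in all.
Check: all required cells visited; 8 ≤ 8 moves.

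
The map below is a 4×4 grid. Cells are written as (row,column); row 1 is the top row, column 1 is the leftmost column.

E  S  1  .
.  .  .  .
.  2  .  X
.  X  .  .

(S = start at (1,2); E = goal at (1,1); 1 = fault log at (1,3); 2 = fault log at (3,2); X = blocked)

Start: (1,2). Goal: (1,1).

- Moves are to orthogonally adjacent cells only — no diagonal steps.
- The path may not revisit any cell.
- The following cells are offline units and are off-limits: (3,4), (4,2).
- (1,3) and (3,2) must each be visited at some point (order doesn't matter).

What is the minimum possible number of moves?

Any route passes through (1,3) and (3,2) in some order between (1,2) and (1,1). Summing Manhattan distances along each leg and taking the cheapest ordering ((1,2) → (1,3) → (3,2) → (1,1)) gives a lower bound of 1 + 3 + 3 = 7 moves.
A route of 7 moves achieves this: (1,2) → (1,3) → (2,3) → (3,3) → (3,2) → (2,2) → (2,1) → (1,1).
Since 7 matches the lower bound, it is optimal.

7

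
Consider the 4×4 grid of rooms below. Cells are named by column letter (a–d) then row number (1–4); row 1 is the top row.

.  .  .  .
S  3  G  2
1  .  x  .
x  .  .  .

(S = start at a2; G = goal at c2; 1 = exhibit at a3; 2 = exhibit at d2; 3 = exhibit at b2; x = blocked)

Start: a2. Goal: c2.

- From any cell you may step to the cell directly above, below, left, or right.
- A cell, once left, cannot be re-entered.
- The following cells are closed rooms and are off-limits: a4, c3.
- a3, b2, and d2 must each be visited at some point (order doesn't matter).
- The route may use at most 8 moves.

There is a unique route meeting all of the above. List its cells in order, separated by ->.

The 8-move cap with required stops at a3, b2, d2 leaves no slack for detours.
Route from a2: down to a3, right to b3, 2× up (reaching b1), 2× right (reaching d1), down to d2, left to c2 — 8 moves in all.
Check: all required cells visited; 8 ≤ 8 moves.

a2 -> a3 -> b3 -> b2 -> b1 -> c1 -> d1 -> d2 -> c2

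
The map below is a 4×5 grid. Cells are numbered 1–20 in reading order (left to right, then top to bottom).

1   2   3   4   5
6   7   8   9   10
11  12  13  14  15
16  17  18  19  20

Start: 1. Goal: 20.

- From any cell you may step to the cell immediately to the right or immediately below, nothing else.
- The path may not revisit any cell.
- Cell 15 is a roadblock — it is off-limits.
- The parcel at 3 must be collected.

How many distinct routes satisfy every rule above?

4

A right/down-only route from 1 to 20 makes exactly 3 down-moves and 4 right-moves in some order.
With no other constraints that would be C(7,3) = 35 routes.
Split at 3 and multiply the segment counts (each segment already excludes blocked cells): 1→3: 1; 3→20: 4; product = 4.
That gives 4 routes.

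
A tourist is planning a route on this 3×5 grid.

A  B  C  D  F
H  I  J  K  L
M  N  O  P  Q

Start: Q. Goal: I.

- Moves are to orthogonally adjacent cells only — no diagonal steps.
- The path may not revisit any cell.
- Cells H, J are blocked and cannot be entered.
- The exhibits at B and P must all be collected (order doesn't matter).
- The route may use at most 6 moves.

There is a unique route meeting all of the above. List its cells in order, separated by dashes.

Q - P - K - D - C - B - I

The 6-move cap with required stops at B, P leaves no slack for detours.
Route from Q: left to P, 2× up (reaching D), 2× left (reaching B), down to I — 6 moves in all.
Check: all required cells visited; 6 ≤ 6 moves.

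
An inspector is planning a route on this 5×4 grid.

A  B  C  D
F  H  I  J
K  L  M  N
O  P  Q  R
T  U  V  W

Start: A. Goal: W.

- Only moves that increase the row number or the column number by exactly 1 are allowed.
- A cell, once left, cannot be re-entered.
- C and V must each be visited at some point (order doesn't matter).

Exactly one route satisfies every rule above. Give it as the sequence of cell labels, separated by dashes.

A - B - C - I - M - Q - V - W

Moves only go right or down, so the column and row indices never decrease.
Route from A: 2× right (reaching C), 4× down (reaching V), right to W — 7 moves in all.
Check: all required cells visited.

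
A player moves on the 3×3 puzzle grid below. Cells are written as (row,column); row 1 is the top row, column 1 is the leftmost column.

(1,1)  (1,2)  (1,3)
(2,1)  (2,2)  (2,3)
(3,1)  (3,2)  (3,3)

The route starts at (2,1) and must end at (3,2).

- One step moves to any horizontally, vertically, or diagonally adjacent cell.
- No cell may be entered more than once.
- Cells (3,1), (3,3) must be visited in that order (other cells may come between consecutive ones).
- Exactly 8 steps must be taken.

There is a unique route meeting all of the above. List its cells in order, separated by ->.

(2,1) -> (3,1) -> (2,2) -> (1,1) -> (1,2) -> (1,3) -> (2,3) -> (3,3) -> (3,2)

The waypoints must appear in the order (3,1), (3,3), with no cell reused.
Route from (2,1): down to (3,1), up-right to (2,2), up-left to (1,1), 2× right (reaching (1,3)), 2× down (reaching (3,3)), left to (3,2) — 8 moves in all.
Check: order respected ((3,1) at step 1, (3,3) at step 7); 8 moves as required.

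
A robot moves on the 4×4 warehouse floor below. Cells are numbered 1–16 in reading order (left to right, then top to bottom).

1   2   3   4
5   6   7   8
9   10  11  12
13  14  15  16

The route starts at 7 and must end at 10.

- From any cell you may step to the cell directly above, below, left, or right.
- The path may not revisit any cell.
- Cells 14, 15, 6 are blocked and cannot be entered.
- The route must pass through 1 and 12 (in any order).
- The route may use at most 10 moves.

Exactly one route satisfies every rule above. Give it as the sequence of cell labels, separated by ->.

The 10-move cap with required stops at 1, 12 leaves no slack for detours.
Route from 7: down 1 to 11, right 1 to 12, up 2 to 4, left 3 to 1, down 2 to 9, right 1 to 10 — 10 moves in all.
Check: all required cells visited; 10 ≤ 10 moves.

7 -> 11 -> 12 -> 8 -> 4 -> 3 -> 2 -> 1 -> 5 -> 9 -> 10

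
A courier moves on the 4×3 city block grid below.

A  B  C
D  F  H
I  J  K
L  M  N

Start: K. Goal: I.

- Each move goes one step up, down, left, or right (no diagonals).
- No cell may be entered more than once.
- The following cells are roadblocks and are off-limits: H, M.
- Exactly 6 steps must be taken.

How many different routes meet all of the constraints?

Need simple routes of exactly 6 moves from K to I (Manhattan distance 2, so 2 moves are spent on a detour and 2 undoing it).
Enumerating: K J F B A D I.
That gives 1 route.

1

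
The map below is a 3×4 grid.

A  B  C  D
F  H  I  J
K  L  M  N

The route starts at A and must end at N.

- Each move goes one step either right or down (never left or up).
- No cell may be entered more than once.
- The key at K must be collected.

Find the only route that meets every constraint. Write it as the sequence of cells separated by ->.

A -> F -> K -> L -> M -> N

Moves only go right or down, so the column and row indices never decrease.
Route from A: 2× down (reaching K), 3× right (reaching N) — 5 moves in all.
Check: all required cells visited.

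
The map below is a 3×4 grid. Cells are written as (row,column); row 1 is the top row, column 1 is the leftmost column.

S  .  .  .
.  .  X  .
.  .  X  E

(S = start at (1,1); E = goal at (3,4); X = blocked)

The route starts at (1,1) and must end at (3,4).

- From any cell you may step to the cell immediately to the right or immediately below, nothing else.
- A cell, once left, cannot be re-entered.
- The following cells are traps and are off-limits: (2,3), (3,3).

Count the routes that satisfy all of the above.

A right/down-only route from (1,1) to (3,4) makes exactly 2 down-moves and 3 right-moves in some order.
With no other constraints that would be C(5,2) = 10 routes.
Subtract routes through each blocked cell (inclusion–exclusion for overlaps): − through (2,3): 6 − through (3,3): 6 + through (2,3)&(3,3): 3 → 1.
That gives 1 route.

1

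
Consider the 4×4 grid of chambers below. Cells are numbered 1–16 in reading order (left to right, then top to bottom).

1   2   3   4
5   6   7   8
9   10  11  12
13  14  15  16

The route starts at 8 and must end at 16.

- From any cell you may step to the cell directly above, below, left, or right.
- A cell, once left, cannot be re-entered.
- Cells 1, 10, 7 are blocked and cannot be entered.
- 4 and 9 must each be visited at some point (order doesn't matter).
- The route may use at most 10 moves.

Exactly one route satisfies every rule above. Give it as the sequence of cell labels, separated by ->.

8 -> 4 -> 3 -> 2 -> 6 -> 5 -> 9 -> 13 -> 14 -> 15 -> 16

The 10-move cap with required stops at 4, 9 leaves no slack for detours.
Route from 8: up 1 to 4, left 2 to 2, down 1 to 6, left 1 to 5, down 2 to 13, right 3 to 16 — 10 moves in all.
Check: all required cells visited; 10 ≤ 10 moves.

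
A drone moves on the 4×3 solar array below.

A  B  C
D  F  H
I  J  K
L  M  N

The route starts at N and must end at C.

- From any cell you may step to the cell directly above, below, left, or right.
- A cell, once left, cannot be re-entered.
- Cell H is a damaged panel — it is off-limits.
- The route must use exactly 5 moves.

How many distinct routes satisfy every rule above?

2

Need simple routes of exactly 5 moves from N to C (Manhattan distance 3, so 1 moves are spent on a detour and 1 undoing it).
Enumerating: N K J F B C | N M J F B C.
That gives 2 routes.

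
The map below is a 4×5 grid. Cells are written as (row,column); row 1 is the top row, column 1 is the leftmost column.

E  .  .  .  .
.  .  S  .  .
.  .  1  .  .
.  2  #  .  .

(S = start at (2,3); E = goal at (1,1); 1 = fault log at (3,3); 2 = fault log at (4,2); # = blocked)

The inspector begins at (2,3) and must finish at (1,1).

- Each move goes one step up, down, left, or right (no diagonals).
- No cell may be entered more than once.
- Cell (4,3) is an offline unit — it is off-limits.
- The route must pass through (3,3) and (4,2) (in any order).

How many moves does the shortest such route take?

Any route passes through (3,3) and (4,2) in some order between (2,3) and (1,1). Summing Manhattan distances along each leg and taking the cheapest ordering ((2,3) → (3,3) → (4,2) → (1,1)) gives a lower bound of 1 + 2 + 4 = 7 moves.
A route of 7 moves achieves this: (2,3) → (3,3) → (3,2) → (4,2) → (4,1) → (3,1) → (2,1) → (1,1).
Since 7 matches the lower bound, it is optimal.

7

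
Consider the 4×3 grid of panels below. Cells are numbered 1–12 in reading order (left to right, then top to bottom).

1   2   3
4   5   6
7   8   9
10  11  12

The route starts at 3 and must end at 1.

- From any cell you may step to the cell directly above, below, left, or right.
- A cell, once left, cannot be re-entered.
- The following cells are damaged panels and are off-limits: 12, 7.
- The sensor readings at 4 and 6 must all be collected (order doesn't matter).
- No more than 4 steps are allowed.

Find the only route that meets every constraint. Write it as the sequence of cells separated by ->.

The 4-move cap with required stops at 4, 6 leaves no slack for detours.
Route from 3: down to 6, 2× left (reaching 4), up to 1 — 4 moves in all.
Check: all required cells visited; 4 ≤ 4 moves.

3 -> 6 -> 5 -> 4 -> 1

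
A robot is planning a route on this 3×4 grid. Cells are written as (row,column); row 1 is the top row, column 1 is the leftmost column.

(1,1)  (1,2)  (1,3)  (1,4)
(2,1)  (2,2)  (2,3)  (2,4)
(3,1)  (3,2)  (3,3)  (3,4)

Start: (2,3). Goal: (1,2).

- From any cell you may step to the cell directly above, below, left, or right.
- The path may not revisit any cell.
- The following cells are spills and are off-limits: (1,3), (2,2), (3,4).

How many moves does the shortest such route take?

The Manhattan distance from (2,3) to (1,2) is |2−1| + |3−2| = 2, so at least 2 moves are needed.
That bound ignores the blocked cells. Measuring each leg by the fewest moves that actually steer around them ((2,3)→(1,2): 6) raises the lower bound to 6.
A route of 6 moves exists: (2,3) → (3,3) → (3,2) → (3,1) → (2,1) → (1,1) → (1,2).
Since 6 matches that lower bound, it is optimal.

6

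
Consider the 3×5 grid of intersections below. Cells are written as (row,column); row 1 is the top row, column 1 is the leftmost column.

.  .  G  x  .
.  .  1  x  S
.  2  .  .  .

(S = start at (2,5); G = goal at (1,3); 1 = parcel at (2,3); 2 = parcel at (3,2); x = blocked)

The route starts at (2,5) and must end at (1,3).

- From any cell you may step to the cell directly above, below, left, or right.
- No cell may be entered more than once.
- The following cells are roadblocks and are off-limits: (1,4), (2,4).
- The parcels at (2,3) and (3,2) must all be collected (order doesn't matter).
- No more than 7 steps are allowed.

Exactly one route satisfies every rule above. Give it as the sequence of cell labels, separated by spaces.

(2,5) (3,5) (3,4) (3,3) (3,2) (2,2) (2,3) (1,3)

Any route must reach (2,3) and (3,2) and still end at (1,3) within 7 moves, so the order of the required stops is forced.
Route from (2,5): down to (3,5), 3× left (reaching (3,2)), up to (2,2), right to (2,3), up to (1,3) — 7 moves in all.
Check: all required cells visited; 7 ≤ 7 moves.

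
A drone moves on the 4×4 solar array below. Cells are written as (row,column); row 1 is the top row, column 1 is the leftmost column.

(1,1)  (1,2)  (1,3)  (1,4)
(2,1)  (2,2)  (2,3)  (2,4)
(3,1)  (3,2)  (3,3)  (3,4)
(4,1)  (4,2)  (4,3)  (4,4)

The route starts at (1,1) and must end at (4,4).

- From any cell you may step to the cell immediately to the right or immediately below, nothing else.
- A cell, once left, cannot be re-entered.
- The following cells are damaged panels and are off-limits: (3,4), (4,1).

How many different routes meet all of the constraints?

A right/down-only route from (1,1) to (4,4) makes exactly 3 down-moves and 3 right-moves in some order.
With no other constraints that would be C(6,3) = 20 routes.
Subtract routes through each blocked cell (inclusion–exclusion for overlaps): − through (3,4): 10 − through (4,1): 1 → 9.
That gives 9 routes.

9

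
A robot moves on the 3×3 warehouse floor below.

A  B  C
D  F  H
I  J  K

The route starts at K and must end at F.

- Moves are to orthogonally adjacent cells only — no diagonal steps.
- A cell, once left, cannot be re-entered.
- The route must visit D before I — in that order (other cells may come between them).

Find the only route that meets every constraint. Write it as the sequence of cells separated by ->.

K -> H -> C -> B -> A -> D -> I -> J -> F

The waypoints must appear in the order D, I, with no cell reused.
Route from K: 2× up (reaching C), 2× left (reaching A), 2× down (reaching I), right to J, up to F — 8 moves in all.
Check: order respected (D at step 5, I at step 6).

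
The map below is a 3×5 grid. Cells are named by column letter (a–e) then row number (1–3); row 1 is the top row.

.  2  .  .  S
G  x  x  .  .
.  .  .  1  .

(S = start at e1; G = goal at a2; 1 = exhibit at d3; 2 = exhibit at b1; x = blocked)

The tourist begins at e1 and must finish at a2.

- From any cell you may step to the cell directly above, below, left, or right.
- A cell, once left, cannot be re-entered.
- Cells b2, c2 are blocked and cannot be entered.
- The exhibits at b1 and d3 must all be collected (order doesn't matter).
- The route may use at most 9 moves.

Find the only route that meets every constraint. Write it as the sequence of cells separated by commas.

e1, e2, e3, d3, d2, d1, c1, b1, a1, a2

The budget equals the shortest possible length, so every move has to be on a shortest route through the required cells.
Route from e1: 2× down (reaching e3), left to d3, 2× up (reaching d1), 3× left (reaching a1), down to a2 — 9 moves in all.
Check: all required cells visited; 9 ≤ 9 moves.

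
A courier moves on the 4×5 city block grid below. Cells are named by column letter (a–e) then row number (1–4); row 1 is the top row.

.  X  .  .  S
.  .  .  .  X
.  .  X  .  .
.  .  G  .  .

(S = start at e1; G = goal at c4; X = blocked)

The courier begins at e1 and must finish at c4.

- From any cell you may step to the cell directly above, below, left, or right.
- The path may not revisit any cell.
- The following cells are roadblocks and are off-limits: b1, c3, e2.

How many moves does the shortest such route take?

5

The Manhattan distance from e1 to c4 is |1−4| + |5−3| = 5, so at least 5 moves are needed.
A route of 5 moves achieves this: e1 → d1 → d2 → d3 → d4 → c4.
Since 5 matches the lower bound, it is optimal.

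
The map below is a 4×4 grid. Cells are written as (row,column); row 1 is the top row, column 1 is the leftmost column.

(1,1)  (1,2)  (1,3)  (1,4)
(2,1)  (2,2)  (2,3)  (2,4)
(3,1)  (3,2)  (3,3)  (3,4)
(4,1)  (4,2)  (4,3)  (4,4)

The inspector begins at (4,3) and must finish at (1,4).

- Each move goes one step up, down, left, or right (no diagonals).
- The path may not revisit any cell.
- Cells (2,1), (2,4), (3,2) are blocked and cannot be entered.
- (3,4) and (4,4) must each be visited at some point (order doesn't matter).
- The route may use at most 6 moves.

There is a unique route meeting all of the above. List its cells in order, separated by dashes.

(4,3) - (4,4) - (3,4) - (3,3) - (2,3) - (1,3) - (1,4)

The 6-move cap with required stops at (3,4), (4,4) leaves no slack for detours.
Route from (4,3): right to (4,4), up to (3,4), left to (3,3), 2× up (reaching (1,3)), right to (1,4) — 6 moves in all.
Check: all required cells visited; 6 ≤ 6 moves.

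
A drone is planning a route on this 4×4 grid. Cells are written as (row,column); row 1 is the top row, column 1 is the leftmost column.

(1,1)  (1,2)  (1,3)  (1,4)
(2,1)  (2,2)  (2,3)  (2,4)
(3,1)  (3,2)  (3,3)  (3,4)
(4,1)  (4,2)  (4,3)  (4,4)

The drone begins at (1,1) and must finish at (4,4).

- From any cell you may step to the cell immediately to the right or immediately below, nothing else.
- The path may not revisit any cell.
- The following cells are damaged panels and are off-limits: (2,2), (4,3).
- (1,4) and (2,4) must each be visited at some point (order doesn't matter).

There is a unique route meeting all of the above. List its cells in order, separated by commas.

(1,1), (1,2), (1,3), (1,4), (2,4), (3,4), (4,4)

Moves only go right or down, so the column and row indices never decrease.
Route from (1,1): 3× right (reaching (1,4)), 3× down (reaching (4,4)) — 6 moves in all.
Check: all required cells visited.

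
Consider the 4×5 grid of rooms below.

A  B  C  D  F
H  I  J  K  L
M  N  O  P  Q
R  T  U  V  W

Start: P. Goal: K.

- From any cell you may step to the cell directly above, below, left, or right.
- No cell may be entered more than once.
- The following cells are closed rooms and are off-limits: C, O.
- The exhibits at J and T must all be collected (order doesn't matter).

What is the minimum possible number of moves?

7

Any route passes through J and T in some order between P and K. Summing Manhattan distances along each leg and taking the cheapest ordering (P → T → J → K) gives a lower bound of 3 + 3 + 1 = 7 moves.
A route of 7 moves achieves this: P → V → U → T → N → I → J → K.
Since 7 matches the lower bound, it is optimal.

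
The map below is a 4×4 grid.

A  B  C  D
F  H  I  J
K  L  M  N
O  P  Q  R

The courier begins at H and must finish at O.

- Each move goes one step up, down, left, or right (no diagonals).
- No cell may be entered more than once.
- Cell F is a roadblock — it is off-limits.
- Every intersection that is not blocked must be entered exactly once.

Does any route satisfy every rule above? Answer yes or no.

no

Cell A has only one open neighbour but is neither the start nor the goal, so a Hamiltonian route would have to both enter and leave it through the same neighbour — impossible without revisiting.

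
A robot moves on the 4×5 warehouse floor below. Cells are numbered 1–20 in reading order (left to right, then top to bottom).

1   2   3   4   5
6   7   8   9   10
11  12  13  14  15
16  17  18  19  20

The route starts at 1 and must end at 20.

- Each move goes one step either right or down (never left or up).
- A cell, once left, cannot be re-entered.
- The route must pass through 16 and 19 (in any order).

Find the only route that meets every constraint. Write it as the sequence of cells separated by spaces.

1 6 11 16 17 18 19 20

Moves only go right or down, so the column and row indices never decrease.
Route from 1: 3× down (reaching 16), 4× right (reaching 20) — 7 moves in all.
Check: all required cells visited.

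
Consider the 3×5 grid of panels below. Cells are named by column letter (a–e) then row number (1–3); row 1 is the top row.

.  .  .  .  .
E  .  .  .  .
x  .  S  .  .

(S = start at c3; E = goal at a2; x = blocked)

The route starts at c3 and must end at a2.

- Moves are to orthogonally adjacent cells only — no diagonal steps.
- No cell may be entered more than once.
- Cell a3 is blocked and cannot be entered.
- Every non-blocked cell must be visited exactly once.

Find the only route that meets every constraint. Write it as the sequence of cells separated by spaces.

Need to visit all 14 open cells exactly once, starting at c3 and ending at a2.
Cell e1 has only two open neighbours (e2 and d1), so the path must pass straight through it: one of those is the cell it's entered from and the other is where it exits.
Route from c3: left to b3, up to b2, 2× right (reaching d2), down to d3, right to e3, 2× up (reaching e1), 4× left (reaching a1), down to a2 — 13 moves in all.
Check: all 14 open cells covered.

c3 b3 b2 c2 d2 d3 e3 e2 e1 d1 c1 b1 a1 a2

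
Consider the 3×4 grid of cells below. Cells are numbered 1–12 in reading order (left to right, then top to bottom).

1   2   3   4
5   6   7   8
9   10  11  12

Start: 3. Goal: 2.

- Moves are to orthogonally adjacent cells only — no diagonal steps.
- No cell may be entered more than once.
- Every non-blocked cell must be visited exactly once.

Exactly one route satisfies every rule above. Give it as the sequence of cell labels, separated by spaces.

Need to visit all 12 open cells exactly once, starting at 3 and ending at 2.
Route from 3: right to 4, 2× down (reaching 12), left to 11, up to 7, left to 6, down to 10, left to 9, 2× up (reaching 1), right to 2 — 11 moves in all.
Check: all 12 open cells covered.

3 4 8 12 11 7 6 10 9 5 1 2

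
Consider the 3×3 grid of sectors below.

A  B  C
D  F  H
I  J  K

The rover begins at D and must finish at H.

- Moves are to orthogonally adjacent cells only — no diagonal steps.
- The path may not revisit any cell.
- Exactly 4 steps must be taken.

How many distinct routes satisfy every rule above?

6

Need simple routes of exactly 4 moves from D to H (Manhattan distance 2, so 1 moves are spent on a detour and 1 undoing it).
Enumerating: D A B F H | D A B C H | D I J F H | D I J K H | D F B C H | D F J K H.
That gives 6 routes.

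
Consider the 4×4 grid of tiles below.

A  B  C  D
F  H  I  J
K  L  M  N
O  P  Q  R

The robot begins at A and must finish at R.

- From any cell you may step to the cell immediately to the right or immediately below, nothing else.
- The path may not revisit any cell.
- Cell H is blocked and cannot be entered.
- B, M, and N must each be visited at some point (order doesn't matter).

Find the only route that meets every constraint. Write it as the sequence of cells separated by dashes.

A - B - C - I - M - N - R

Moves only go right or down, so the column and row indices never decrease.
Route from A: right 2 to C, down 2 to M, right 1 to N, down 1 to R — 6 moves in all.
Check: all required cells visited.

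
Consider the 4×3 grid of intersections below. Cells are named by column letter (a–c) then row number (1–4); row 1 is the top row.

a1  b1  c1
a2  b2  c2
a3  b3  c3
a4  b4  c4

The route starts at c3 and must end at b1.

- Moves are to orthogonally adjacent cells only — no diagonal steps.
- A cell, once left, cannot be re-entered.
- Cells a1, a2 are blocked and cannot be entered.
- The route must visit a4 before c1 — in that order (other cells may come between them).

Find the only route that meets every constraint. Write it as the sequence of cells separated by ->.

c3 -> c4 -> b4 -> a4 -> a3 -> b3 -> b2 -> c2 -> c1 -> b1

The waypoints must appear in the order a4, c1, with no cell reused.
Route from c3: down 1 to c4, left 2 to a4, up 1 to a3, right 1 to b3, up 1 to b2, right 1 to c2, up 1 to c1, left 1 to b1 — 9 moves in all.
Check: order respected (a4 at step 3, c1 at step 8).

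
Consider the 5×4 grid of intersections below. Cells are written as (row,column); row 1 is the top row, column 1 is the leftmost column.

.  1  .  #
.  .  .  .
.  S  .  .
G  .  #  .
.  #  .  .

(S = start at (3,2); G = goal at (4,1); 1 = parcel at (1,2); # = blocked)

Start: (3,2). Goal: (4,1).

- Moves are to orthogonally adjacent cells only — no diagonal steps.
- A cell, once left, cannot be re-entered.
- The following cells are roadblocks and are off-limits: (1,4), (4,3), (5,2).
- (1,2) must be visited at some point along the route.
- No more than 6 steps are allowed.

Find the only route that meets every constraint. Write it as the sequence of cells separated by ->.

Any route must reach (1,2) and still end at (4,1) within 6 moves, so the order of the required stops is forced.
Route from (3,2): 2× up (reaching (1,2)), left to (1,1), 3× down (reaching (4,1)) — 6 moves in all.
Check: all required cells visited; 6 ≤ 6 moves.

(3,2) -> (2,2) -> (1,2) -> (1,1) -> (2,1) -> (3,1) -> (4,1)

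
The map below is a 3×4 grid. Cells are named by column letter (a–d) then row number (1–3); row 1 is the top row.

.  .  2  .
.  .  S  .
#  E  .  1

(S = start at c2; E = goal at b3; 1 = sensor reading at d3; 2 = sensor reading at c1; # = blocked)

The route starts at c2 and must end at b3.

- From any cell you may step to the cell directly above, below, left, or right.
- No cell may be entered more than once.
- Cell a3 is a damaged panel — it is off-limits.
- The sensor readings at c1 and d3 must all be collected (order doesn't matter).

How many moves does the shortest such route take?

6

Any route passes through c1 and d3 in some order between c2 and b3. Summing Manhattan distances along each leg and taking the cheapest ordering (c2 → c1 → d3 → b3) gives a lower bound of 1 + 3 + 2 = 6 moves.
A route of 6 moves achieves this: c2 → c1 → d1 → d2 → d3 → c3 → b3.
Since 6 matches the lower bound, it is optimal.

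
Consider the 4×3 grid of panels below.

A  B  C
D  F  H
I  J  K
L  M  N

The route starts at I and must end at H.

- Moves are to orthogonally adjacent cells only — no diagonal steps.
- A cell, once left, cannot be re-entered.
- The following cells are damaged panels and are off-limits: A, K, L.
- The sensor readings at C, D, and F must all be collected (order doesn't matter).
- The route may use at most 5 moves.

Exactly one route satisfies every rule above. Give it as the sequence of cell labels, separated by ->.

The budget equals the shortest possible length, so every move has to be on a shortest route through the required cells.
Route from I: up 1 to D, right 1 to F, up 1 to B, right 1 to C, down 1 to H — 5 moves in all.
Check: all required cells visited; 5 ≤ 5 moves.

I -> D -> F -> B -> C -> H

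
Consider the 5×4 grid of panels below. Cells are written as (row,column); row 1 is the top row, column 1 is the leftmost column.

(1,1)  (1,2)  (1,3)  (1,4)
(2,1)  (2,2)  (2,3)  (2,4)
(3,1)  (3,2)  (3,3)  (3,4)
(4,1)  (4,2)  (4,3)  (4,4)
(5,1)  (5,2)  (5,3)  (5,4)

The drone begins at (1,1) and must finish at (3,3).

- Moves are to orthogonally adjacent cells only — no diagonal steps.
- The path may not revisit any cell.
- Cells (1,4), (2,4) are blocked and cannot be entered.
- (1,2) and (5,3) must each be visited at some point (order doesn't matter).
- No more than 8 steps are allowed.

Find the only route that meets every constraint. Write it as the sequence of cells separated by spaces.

(1,1) (1,2) (2,2) (3,2) (4,2) (5,2) (5,3) (4,3) (3,3)

Any route must reach (1,2) and (5,3) and still end at (3,3) within 8 moves, so the order of the required stops is forced.
Route from (1,1): right 1 to (1,2), down 4 to (5,2), right 1 to (5,3), up 2 to (3,3) — 8 moves in all.
Check: all required cells visited; 8 ≤ 8 moves.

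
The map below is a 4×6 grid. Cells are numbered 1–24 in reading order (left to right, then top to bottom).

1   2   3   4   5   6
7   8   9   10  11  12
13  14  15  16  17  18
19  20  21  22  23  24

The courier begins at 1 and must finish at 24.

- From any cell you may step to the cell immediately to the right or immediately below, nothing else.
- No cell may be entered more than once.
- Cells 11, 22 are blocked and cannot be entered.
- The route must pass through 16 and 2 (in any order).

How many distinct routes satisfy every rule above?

A right/down-only route from 1 to 24 makes exactly 3 down-moves and 5 right-moves in some order.
With no other constraints that would be C(8,3) = 56 routes.
A monotone route can only reach the required cells in the order 2, 16, so split there and multiply the segment counts (each segment already excludes blocked cells): 1→2: 1; 2→16: 6; 16→24: 2; product = 12.
That gives 12 routes.

12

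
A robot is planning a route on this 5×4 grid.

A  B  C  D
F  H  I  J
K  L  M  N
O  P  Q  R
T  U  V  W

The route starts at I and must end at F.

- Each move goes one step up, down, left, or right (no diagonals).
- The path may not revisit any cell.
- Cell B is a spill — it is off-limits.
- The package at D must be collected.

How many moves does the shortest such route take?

Any route passes through D somewhere between I and F. Summing Manhattan distances along the two legs (I → D → F) gives a lower bound of 2 + 4 = 6 moves.
The shortest route satisfying every rule uses 8 moves: I → C → D → J → N → M → L → H → F.
The bound of 6 isn't tight here; checking systematically, no route of length 6 through 7 satisfies every constraint, so 8 is the minimum.

8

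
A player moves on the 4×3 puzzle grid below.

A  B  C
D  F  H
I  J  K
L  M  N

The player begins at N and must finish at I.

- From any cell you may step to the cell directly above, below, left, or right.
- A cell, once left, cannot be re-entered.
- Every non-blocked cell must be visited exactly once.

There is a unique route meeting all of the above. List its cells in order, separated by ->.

N -> K -> H -> C -> B -> A -> D -> F -> J -> M -> L -> I

Need to visit all 12 open cells exactly once, starting at N and ending at I.
Cell C has only two open neighbours (H and B), so the path must pass straight through it: one of those is the cell it's entered from and the other is where it exits.
Route from N: 3× up (reaching C), 2× left (reaching A), down to D, right to F, 2× down (reaching M), left to L, up to I — 11 moves in all.
Check: all 12 open cells covered.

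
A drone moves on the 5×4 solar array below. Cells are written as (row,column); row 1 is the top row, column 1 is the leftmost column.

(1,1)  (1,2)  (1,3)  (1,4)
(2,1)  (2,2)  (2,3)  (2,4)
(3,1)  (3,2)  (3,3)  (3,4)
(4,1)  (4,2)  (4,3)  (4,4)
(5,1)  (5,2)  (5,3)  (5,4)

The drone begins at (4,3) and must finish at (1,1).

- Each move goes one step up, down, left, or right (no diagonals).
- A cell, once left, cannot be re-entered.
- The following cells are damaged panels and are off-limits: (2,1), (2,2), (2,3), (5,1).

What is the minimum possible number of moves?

7

The Manhattan distance from (4,3) to (1,1) is |4−1| + |3−1| = 5, so at least 5 moves are needed.
That bound ignores the blocked cells. Measuring each leg by the fewest moves that actually steer around them ((4,3)→(1,1): 7) raises the lower bound to 7.
A route of 7 moves exists: (4,3) → (3,3) → (3,4) → (2,4) → (1,4) → (1,3) → (1,2) → (1,1).
Since 7 matches that lower bound, it is optimal.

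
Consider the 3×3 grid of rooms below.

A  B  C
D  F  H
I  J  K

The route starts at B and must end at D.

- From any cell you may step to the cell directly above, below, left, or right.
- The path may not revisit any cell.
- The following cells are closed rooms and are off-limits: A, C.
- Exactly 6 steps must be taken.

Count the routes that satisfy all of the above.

1

Need simple routes of exactly 6 moves from B to D (Manhattan distance 2, so 2 moves are spent on a detour and 2 undoing it).
Enumerating: B F H K J I D.
That gives 1 route.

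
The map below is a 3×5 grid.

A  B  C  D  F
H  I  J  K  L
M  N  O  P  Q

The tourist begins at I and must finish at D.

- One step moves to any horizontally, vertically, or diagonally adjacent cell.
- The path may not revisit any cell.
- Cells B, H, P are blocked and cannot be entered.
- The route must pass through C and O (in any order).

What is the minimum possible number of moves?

Any route passes through C and O in some order between I and D. Summing Chebyshev distances along each leg and taking the cheapest ordering (I → O → C → D) gives a lower bound of 1 + 2 + 1 = 4 moves.
A route of 4 moves achieves this: I → O → J → C → D.
Since 4 matches the lower bound, it is optimal.

4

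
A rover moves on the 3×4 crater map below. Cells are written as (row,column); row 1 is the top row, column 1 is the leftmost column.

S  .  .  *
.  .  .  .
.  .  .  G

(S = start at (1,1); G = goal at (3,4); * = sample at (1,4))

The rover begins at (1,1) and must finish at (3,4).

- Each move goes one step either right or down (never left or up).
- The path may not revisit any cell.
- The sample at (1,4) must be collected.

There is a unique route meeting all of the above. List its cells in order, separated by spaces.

Moves only go right or down, so the column and row indices never decrease.
Route from (1,1): right 3 to (1,4), down 2 to (3,4) — 5 moves in all.
Check: all required cells visited.

(1,1) (1,2) (1,3) (1,4) (2,4) (3,4)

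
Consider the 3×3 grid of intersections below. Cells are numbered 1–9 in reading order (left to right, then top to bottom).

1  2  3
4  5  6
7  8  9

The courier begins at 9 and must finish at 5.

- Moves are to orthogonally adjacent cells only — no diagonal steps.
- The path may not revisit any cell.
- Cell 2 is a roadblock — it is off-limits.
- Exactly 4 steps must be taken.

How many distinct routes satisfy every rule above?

1

Need simple routes of exactly 4 moves from 9 to 5 (Manhattan distance 2, so 1 moves are spent on a detour and 1 undoing it).
Enumerating: 9 8 7 4 5.
That gives 1 route.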